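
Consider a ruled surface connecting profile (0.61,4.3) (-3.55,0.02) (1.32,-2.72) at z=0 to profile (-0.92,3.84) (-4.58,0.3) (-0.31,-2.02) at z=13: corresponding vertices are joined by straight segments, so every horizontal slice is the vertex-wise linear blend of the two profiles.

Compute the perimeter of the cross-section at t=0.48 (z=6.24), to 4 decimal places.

Cross-section at t=0.48: each vertex is (1-t)·p0[i] + t·p1[i].
  v1: (1-0.48)·(0.61,4.3) + 0.48·(-0.92,3.84) = (-0.1244,4.0792)
  v2: (1-0.48)·(-3.55,0.02) + 0.48·(-4.58,0.3) = (-4.0444,0.1544)
  v3: (1-0.48)·(1.32,-2.72) + 0.48·(-0.31,-2.02) = (0.5376,-2.3840)
Perimeter = Σ |v_{i+1} − v_i|:
  edge 1→2: √(-3.9200² + -3.9248²) = 5.5471 (running 5.5471)
  edge 2→3: √(4.5820² + -2.5384²) = 5.2381 (running 10.7853)
  edge 3→1: √(-0.6620² + 6.4632²) = 6.4970 (running 17.2823)
Perimeter = 17.2823

Perimeter at t=0.48: 17.2823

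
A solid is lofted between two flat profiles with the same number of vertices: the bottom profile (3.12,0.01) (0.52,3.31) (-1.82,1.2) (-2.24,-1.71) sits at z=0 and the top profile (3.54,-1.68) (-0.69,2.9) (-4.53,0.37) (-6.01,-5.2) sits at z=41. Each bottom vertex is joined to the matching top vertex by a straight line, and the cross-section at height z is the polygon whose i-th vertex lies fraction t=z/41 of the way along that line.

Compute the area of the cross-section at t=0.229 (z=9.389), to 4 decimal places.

Area at t=0.229: 18.5139

Cross-section at t=0.229: each vertex is (1-t)·p0[i] + t·p1[i].
  v1: (1-0.229)·(3.12,0.01) + 0.229·(3.54,-1.68) = (3.2162,-0.3770)
  v2: (1-0.229)·(0.52,3.31) + 0.229·(-0.69,2.9) = (0.2429,3.2161)
  v3: (1-0.229)·(-1.82,1.2) + 0.229·(-4.53,0.37) = (-2.4406,1.0099)
  v4: (1-0.229)·(-2.24,-1.71) + 0.229·(-6.01,-5.2) = (-3.1033,-2.5092)
Shoelace sum Σ(x_i·y_{i+1} − x_{i+1}·y_i):
  i=1: 3.2162·3.2161 − 0.2429·-0.3770 = +10.4352 (running +10.4352)
  i=2: 0.2429·1.0099 − -2.4406·3.2161 = +8.0945 (running +18.5297)
  i=3: -2.4406·-2.5092 − -3.1033·1.0099 = +9.2581 (running +27.7878)
  i=4: -3.1033·-0.3770 − 3.2162·-2.5092 = +9.2401 (running +37.0279)
Area = |Σ|/2 = |37.0279|/2 = 18.5139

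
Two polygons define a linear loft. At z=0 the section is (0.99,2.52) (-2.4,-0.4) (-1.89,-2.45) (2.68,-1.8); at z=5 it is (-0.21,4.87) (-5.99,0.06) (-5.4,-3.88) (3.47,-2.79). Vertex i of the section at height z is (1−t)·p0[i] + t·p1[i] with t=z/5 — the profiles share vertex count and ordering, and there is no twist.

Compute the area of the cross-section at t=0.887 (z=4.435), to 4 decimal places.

Cross-section at t=0.887: each vertex is (1-t)·p0[i] + t·p1[i].
  v1: (1-0.887)·(0.99,2.52) + 0.887·(-0.21,4.87) = (-0.0744,4.6045)
  v2: (1-0.887)·(-2.4,-0.4) + 0.887·(-5.99,0.06) = (-5.5843,0.0080)
  v3: (1-0.887)·(-1.89,-2.45) + 0.887·(-5.4,-3.88) = (-5.0034,-3.7184)
  v4: (1-0.887)·(2.68,-1.8) + 0.887·(3.47,-2.79) = (3.3807,-2.6781)
Shoelace sum Σ(x_i·y_{i+1} − x_{i+1}·y_i):
  i=1: -0.0744·0.0080 − -5.5843·4.6045 = +25.7122 (running +25.7122)
  i=2: -5.5843·-3.7184 − -5.0034·0.0080 = +20.8050 (running +46.5171)
  i=3: -5.0034·-2.6781 − 3.3807·-3.7184 = +25.9706 (running +72.4877)
  i=4: 3.3807·4.6045 − -0.0744·-2.6781 = +15.3671 (running +87.8549)
Area = |Σ|/2 = |87.8549|/2 = 43.9274

Area at t=0.887: 43.9274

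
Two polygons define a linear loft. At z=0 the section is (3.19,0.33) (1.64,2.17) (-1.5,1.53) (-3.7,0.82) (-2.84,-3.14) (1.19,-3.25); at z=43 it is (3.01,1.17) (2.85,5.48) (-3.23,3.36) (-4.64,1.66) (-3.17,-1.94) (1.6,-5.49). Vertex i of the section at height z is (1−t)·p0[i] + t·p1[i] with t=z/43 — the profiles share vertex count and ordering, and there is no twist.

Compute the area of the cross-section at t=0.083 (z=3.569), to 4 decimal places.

Area at t=0.083: 28.9569

Cross-section at t=0.083: each vertex is (1-t)·p0[i] + t·p1[i].
  v1: (1-0.083)·(3.19,0.33) + 0.083·(3.01,1.17) = (3.1751,0.3997)
  v2: (1-0.083)·(1.64,2.17) + 0.083·(2.85,5.48) = (1.7404,2.4447)
  v3: (1-0.083)·(-1.5,1.53) + 0.083·(-3.23,3.36) = (-1.6436,1.6819)
  v4: (1-0.083)·(-3.7,0.82) + 0.083·(-4.64,1.66) = (-3.7780,0.8897)
  v5: (1-0.083)·(-2.84,-3.14) + 0.083·(-3.17,-1.94) = (-2.8674,-3.0404)
  v6: (1-0.083)·(1.19,-3.25) + 0.083·(1.6,-5.49) = (1.2240,-3.4359)
Shoelace sum Σ(x_i·y_{i+1} − x_{i+1}·y_i):
  i=1: 3.1751·2.4447 − 1.7404·0.3997 = +7.0665 (running +7.0665)
  i=2: 1.7404·1.6819 − -1.6436·2.4447 = +6.9453 (running +14.0118)
  i=3: -1.6436·0.8897 − -3.7780·1.6819 = +4.8919 (running +18.9037)
  i=4: -3.7780·-3.0404 − -2.8674·0.8897 = +14.0379 (running +32.9416)
  i=5: -2.8674·-3.4359 − 1.2240·-3.0404 = +13.5737 (running +46.5152)
  i=6: 1.2240·0.3997 − 3.1751·-3.4359 = +11.3985 (running +57.9138)
Area = |Σ|/2 = |57.9138|/2 = 28.9569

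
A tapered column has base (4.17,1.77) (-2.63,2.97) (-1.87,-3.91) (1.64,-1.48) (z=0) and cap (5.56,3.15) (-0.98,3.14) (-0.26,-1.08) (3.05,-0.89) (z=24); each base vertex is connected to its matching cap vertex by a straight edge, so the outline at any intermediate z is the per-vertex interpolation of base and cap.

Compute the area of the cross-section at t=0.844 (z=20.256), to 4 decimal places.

Cross-section at t=0.844: each vertex is (1-t)·p0[i] + t·p1[i].
  v1: (1-0.844)·(4.17,1.77) + 0.844·(5.56,3.15) = (5.3432,2.9347)
  v2: (1-0.844)·(-2.63,2.97) + 0.844·(-0.98,3.14) = (-1.2374,3.1135)
  v3: (1-0.844)·(-1.87,-3.91) + 0.844·(-0.26,-1.08) = (-0.5112,-1.5215)
  v4: (1-0.844)·(1.64,-1.48) + 0.844·(3.05,-0.89) = (2.8300,-0.9820)
Shoelace sum Σ(x_i·y_{i+1} − x_{i+1}·y_i):
  i=1: 5.3432·3.1135 − -1.2374·2.9347 = +20.2672 (running +20.2672)
  i=2: -1.2374·-1.5215 − -0.5112·3.1135 = +3.4742 (running +23.7414)
  i=3: -0.5112·-0.9820 − 2.8300·-1.5215 = +4.8078 (running +28.5492)
  i=4: 2.8300·2.9347 − 5.3432·-0.9820 = +13.5526 (running +42.1018)
Area = |Σ|/2 = |42.1018|/2 = 21.0509

Area at t=0.844: 21.0509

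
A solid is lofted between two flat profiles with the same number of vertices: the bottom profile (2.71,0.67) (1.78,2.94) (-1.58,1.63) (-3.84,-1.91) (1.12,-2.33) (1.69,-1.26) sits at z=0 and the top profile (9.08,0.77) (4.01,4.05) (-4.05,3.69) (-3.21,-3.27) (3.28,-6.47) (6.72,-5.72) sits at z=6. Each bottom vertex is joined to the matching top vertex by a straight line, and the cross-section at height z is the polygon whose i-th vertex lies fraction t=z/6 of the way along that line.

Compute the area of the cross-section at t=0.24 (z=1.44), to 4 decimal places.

Cross-section at t=0.24: each vertex is (1-t)·p0[i] + t·p1[i].
  v1: (1-0.24)·(2.71,0.67) + 0.24·(9.08,0.77) = (4.2388,0.6940)
  v2: (1-0.24)·(1.78,2.94) + 0.24·(4.01,4.05) = (2.3152,3.2064)
  v3: (1-0.24)·(-1.58,1.63) + 0.24·(-4.05,3.69) = (-2.1728,2.1244)
  v4: (1-0.24)·(-3.84,-1.91) + 0.24·(-3.21,-3.27) = (-3.6888,-2.2364)
  v5: (1-0.24)·(1.12,-2.33) + 0.24·(3.28,-6.47) = (1.6384,-3.3236)
  v6: (1-0.24)·(1.69,-1.26) + 0.24·(6.72,-5.72) = (2.8972,-2.3304)
Shoelace sum Σ(x_i·y_{i+1} − x_{i+1}·y_i):
  i=1: 4.2388·3.2064 − 2.3152·0.6940 = +11.9845 (running +11.9845)
  i=2: 2.3152·2.1244 − -2.1728·3.2064 = +11.8853 (running +23.8698)
  i=3: -2.1728·-2.2364 − -3.6888·2.1244 = +12.6957 (running +36.5656)
  i=4: -3.6888·-3.3236 − 1.6384·-2.2364 = +15.9242 (running +52.4898)
  i=5: 1.6384·-2.3304 − 2.8972·-3.3236 = +5.8110 (running +58.3008)
  i=6: 2.8972·0.6940 − 4.2388·-2.3304 = +11.8888 (running +70.1895)
Area = |Σ|/2 = |70.1895|/2 = 35.0948

Area at t=0.24: 35.0948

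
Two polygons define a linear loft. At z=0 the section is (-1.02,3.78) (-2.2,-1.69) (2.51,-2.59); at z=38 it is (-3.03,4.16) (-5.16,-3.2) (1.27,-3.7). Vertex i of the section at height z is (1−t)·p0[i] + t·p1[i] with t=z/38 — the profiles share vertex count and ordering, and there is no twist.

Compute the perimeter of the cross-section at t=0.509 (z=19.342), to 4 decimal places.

Cross-section at t=0.509: each vertex is (1-t)·p0[i] + t·p1[i].
  v1: (1-0.509)·(-1.02,3.78) + 0.509·(-3.03,4.16) = (-2.0431,3.9734)
  v2: (1-0.509)·(-2.2,-1.69) + 0.509·(-5.16,-3.2) = (-3.7066,-2.4586)
  v3: (1-0.509)·(2.51,-2.59) + 0.509·(1.27,-3.7) = (1.8788,-3.1550)
Perimeter = Σ |v_{i+1} − v_i|:
  edge 1→2: √(-1.6635² + -6.4320²) = 6.6437 (running 6.6437)
  edge 2→3: √(5.5855² + -0.6964²) = 5.6287 (running 12.2724)
  edge 3→1: √(-3.9219² + 7.1284²) = 8.1361 (running 20.4085)
Perimeter = 20.4085

Perimeter at t=0.509: 20.4085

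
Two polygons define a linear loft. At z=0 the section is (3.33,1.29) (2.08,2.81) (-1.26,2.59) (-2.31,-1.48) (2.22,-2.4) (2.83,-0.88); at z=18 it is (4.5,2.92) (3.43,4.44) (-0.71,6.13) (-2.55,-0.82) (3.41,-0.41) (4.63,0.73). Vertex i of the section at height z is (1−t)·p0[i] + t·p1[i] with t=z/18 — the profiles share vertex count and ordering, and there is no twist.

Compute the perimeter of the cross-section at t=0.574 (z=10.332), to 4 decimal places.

Perimeter at t=0.574: 20.8769

Cross-section at t=0.574: each vertex is (1-t)·p0[i] + t·p1[i].
  v1: (1-0.574)·(3.33,1.29) + 0.574·(4.5,2.92) = (4.0016,2.2256)
  v2: (1-0.574)·(2.08,2.81) + 0.574·(3.43,4.44) = (2.8549,3.7456)
  v3: (1-0.574)·(-1.26,2.59) + 0.574·(-0.71,6.13) = (-0.9443,4.6220)
  v4: (1-0.574)·(-2.31,-1.48) + 0.574·(-2.55,-0.82) = (-2.4478,-1.1012)
  v5: (1-0.574)·(2.22,-2.4) + 0.574·(3.41,-0.41) = (2.9031,-1.2577)
  v6: (1-0.574)·(2.83,-0.88) + 0.574·(4.63,0.73) = (3.8632,0.0441)
Perimeter = Σ |v_{i+1} − v_i|:
  edge 1→2: √(-1.1467² + 1.5200²) = 1.9040 (running 1.9040)
  edge 2→3: √(-3.7992² + 0.8763²) = 3.8990 (running 5.8030)
  edge 3→4: √(-1.5035² + -5.7231²) = 5.9173 (running 11.7203)
  edge 4→5: √(5.3508² + -0.1566²) = 5.3531 (running 17.0734)
  edge 5→6: √(0.9601² + 1.3019²) = 1.6176 (running 18.6910)
  edge 6→1: √(0.1384² + 2.1815²) = 2.1859 (running 20.8769)
Perimeter = 20.8769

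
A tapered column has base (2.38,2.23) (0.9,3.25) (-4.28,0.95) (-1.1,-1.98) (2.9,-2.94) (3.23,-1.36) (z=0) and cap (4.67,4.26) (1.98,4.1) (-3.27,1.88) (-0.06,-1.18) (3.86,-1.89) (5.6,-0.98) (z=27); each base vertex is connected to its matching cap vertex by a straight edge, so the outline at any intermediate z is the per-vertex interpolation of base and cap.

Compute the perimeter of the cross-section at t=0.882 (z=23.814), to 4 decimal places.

Perimeter at t=0.882: 23.6508

Cross-section at t=0.882: each vertex is (1-t)·p0[i] + t·p1[i].
  v1: (1-0.882)·(2.38,2.23) + 0.882·(4.67,4.26) = (4.3998,4.0205)
  v2: (1-0.882)·(0.9,3.25) + 0.882·(1.98,4.1) = (1.8526,3.9997)
  v3: (1-0.882)·(-4.28,0.95) + 0.882·(-3.27,1.88) = (-3.3892,1.7703)
  v4: (1-0.882)·(-1.1,-1.98) + 0.882·(-0.06,-1.18) = (-0.1827,-1.2744)
  v5: (1-0.882)·(2.9,-2.94) + 0.882·(3.86,-1.89) = (3.7467,-2.0139)
  v6: (1-0.882)·(3.23,-1.36) + 0.882·(5.6,-0.98) = (5.3203,-1.0248)
Perimeter = Σ |v_{i+1} − v_i|:
  edge 1→2: √(-2.5472² + -0.0208²) = 2.5473 (running 2.5473)
  edge 2→3: √(-5.2417² + -2.2294²) = 5.6962 (running 8.2435)
  edge 3→4: √(3.2065² + -3.0447²) = 4.4217 (running 12.6652)
  edge 4→5: √(3.9294² + -0.7395²) = 3.9984 (running 16.6636)
  edge 5→6: √(1.5736² + 0.9891²) = 1.8586 (running 18.5222)
  edge 6→1: √(-0.9206² + 5.0453²) = 5.1286 (running 23.6508)
Perimeter = 23.6508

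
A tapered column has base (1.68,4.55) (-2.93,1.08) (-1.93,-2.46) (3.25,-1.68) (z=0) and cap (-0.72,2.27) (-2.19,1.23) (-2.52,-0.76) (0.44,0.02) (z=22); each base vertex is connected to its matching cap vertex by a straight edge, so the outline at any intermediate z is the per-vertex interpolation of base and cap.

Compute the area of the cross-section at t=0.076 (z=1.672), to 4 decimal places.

Area at t=0.076: 24.4088

Cross-section at t=0.076: each vertex is (1-t)·p0[i] + t·p1[i].
  v1: (1-0.076)·(1.68,4.55) + 0.076·(-0.72,2.27) = (1.4976,4.3767)
  v2: (1-0.076)·(-2.93,1.08) + 0.076·(-2.19,1.23) = (-2.8738,1.0914)
  v3: (1-0.076)·(-1.93,-2.46) + 0.076·(-2.52,-0.76) = (-1.9748,-2.3308)
  v4: (1-0.076)·(3.25,-1.68) + 0.076·(0.44,0.02) = (3.0364,-1.5508)
Shoelace sum Σ(x_i·y_{i+1} − x_{i+1}·y_i):
  i=1: 1.4976·1.0914 − -2.8738·4.3767 = +14.2121 (running +14.2121)
  i=2: -2.8738·-2.3308 − -1.9748·1.0914 = +8.8535 (running +23.0656)
  i=3: -1.9748·-1.5508 − 3.0364·-2.3308 = +10.1399 (running +33.2055)
  i=4: 3.0364·4.3767 − 1.4976·-1.5508 = +15.6121 (running +48.8177)
Area = |Σ|/2 = |48.8177|/2 = 24.4088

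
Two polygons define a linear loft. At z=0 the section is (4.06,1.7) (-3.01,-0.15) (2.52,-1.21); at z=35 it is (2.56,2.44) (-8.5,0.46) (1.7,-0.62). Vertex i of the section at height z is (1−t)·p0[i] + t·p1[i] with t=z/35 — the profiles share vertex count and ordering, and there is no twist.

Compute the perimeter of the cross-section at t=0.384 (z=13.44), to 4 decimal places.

Perimeter at t=0.384: 19.4416

Cross-section at t=0.384: each vertex is (1-t)·p0[i] + t·p1[i].
  v1: (1-0.384)·(4.06,1.7) + 0.384·(2.56,2.44) = (3.4840,1.9842)
  v2: (1-0.384)·(-3.01,-0.15) + 0.384·(-8.5,0.46) = (-5.1182,0.0842)
  v3: (1-0.384)·(2.52,-1.21) + 0.384·(1.7,-0.62) = (2.2051,-0.9834)
Perimeter = Σ |v_{i+1} − v_i|:
  edge 1→2: √(-8.6022² + -1.8999²) = 8.8095 (running 8.8095)
  edge 2→3: √(7.3233² + -1.0677²) = 7.4007 (running 16.2102)
  edge 3→1: √(1.2789² + 2.9676²) = 3.2314 (running 19.4416)
Perimeter = 19.4416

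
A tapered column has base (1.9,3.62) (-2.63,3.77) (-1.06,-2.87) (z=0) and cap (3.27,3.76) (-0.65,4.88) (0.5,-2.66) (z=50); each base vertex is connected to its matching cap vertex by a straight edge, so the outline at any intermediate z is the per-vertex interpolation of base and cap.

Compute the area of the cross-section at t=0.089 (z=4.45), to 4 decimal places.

Cross-section at t=0.089: each vertex is (1-t)·p0[i] + t·p1[i].
  v1: (1-0.089)·(1.9,3.62) + 0.089·(3.27,3.76) = (2.0219,3.6325)
  v2: (1-0.089)·(-2.63,3.77) + 0.089·(-0.65,4.88) = (-2.4538,3.8688)
  v3: (1-0.089)·(-1.06,-2.87) + 0.089·(0.5,-2.66) = (-0.9212,-2.8513)
Shoelace sum Σ(x_i·y_{i+1} − x_{i+1}·y_i):
  i=1: 2.0219·3.8688 − -2.4538·3.6325 = +16.7357 (running +16.7357)
  i=2: -2.4538·-2.8513 − -0.9212·3.8688 = +10.5603 (running +27.2959)
  i=3: -0.9212·3.6325 − 2.0219·-2.8513 = +2.4191 (running +29.7150)
Area = |Σ|/2 = |29.7150|/2 = 14.8575

Area at t=0.089: 14.8575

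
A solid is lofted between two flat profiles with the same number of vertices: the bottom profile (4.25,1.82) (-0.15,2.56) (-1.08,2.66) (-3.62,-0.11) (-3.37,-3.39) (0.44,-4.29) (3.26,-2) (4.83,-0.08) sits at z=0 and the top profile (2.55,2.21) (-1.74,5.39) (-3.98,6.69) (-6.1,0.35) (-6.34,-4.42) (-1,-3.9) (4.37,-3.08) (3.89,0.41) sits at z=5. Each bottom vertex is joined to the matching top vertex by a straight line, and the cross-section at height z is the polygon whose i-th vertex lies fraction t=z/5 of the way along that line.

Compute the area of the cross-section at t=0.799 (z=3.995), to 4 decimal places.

Area at t=0.799: 70.6426

Cross-section at t=0.799: each vertex is (1-t)·p0[i] + t·p1[i].
  v1: (1-0.799)·(4.25,1.82) + 0.799·(2.55,2.21) = (2.8917,2.1316)
  v2: (1-0.799)·(-0.15,2.56) + 0.799·(-1.74,5.39) = (-1.4204,4.8212)
  v3: (1-0.799)·(-1.08,2.66) + 0.799·(-3.98,6.69) = (-3.3971,5.8800)
  v4: (1-0.799)·(-3.62,-0.11) + 0.799·(-6.1,0.35) = (-5.6015,0.2575)
  v5: (1-0.799)·(-3.37,-3.39) + 0.799·(-6.34,-4.42) = (-5.7430,-4.2130)
  v6: (1-0.799)·(0.44,-4.29) + 0.799·(-1,-3.9) = (-0.7106,-3.9784)
  v7: (1-0.799)·(3.26,-2) + 0.799·(4.37,-3.08) = (4.1469,-2.8629)
  v8: (1-0.799)·(4.83,-0.08) + 0.799·(3.89,0.41) = (4.0789,0.3115)
Shoelace sum Σ(x_i·y_{i+1} − x_{i+1}·y_i):
  i=1: 2.8917·4.8212 − -1.4204·2.1316 = +16.9691 (running +16.9691)
  i=2: -1.4204·5.8800 − -3.3971·4.8212 = +8.0260 (running +24.9952)
  i=3: -3.3971·0.2575 − -5.6015·5.8800 = +32.0619 (running +57.0570)
  i=4: -5.6015·-4.2130 − -5.7430·0.2575 = +25.0781 (running +82.1351)
  i=5: -5.7430·-3.9784 − -0.7106·-4.2130 = +19.8544 (running +101.9896)
  i=6: -0.7106·-2.8629 − 4.1469·-3.9784 = +18.5322 (running +120.5218)
  i=7: 4.1469·0.3115 − 4.0789·-2.8629 = +12.9695 (running +133.4913)
  i=8: 4.0789·2.1316 − 2.8917·0.3115 = +7.7939 (running +141.2852)
Area = |Σ|/2 = |141.2852|/2 = 70.6426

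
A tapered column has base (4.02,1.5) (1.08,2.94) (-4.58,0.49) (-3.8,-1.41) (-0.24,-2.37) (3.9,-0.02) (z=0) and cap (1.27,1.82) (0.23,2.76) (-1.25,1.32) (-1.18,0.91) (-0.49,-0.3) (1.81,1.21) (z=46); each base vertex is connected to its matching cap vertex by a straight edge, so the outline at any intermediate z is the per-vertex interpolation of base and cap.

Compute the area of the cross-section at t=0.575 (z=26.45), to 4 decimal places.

Cross-section at t=0.575: each vertex is (1-t)·p0[i] + t·p1[i].
  v1: (1-0.575)·(4.02,1.5) + 0.575·(1.27,1.82) = (2.4387,1.6840)
  v2: (1-0.575)·(1.08,2.94) + 0.575·(0.23,2.76) = (0.5913,2.8365)
  v3: (1-0.575)·(-4.58,0.49) + 0.575·(-1.25,1.32) = (-2.6653,0.9673)
  v4: (1-0.575)·(-3.8,-1.41) + 0.575·(-1.18,0.91) = (-2.2935,-0.0760)
  v5: (1-0.575)·(-0.24,-2.37) + 0.575·(-0.49,-0.3) = (-0.3838,-1.1798)
  v6: (1-0.575)·(3.9,-0.02) + 0.575·(1.81,1.21) = (2.6982,0.6873)
Shoelace sum Σ(x_i·y_{i+1} − x_{i+1}·y_i):
  i=1: 2.4387·2.8365 − 0.5913·1.6840 = +5.9218 (running +5.9218)
  i=2: 0.5913·0.9673 − -2.6653·2.8365 = +8.1319 (running +14.0537)
  i=3: -2.6653·-0.0760 − -2.2935·0.9673 = +2.4209 (running +16.4747)
  i=4: -2.2935·-1.1798 − -0.3838·-0.0760 = +2.6766 (running +19.1513)
  i=5: -0.3838·0.6873 − 2.6982·-1.1798 = +2.9195 (running +22.0708)
  i=6: 2.6982·1.6840 − 2.4387·0.6873 = +2.8678 (running +24.9386)
Area = |Σ|/2 = |24.9386|/2 = 12.4693

Area at t=0.575: 12.4693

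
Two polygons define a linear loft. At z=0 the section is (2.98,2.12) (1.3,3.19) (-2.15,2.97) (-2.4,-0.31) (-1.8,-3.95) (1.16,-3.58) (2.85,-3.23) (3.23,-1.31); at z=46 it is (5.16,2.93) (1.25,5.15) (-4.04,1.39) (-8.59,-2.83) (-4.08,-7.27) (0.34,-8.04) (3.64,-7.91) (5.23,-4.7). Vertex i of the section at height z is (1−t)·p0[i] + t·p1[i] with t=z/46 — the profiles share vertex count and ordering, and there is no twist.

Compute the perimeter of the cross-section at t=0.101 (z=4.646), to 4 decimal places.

Perimeter at t=0.101: 24.1922

Cross-section at t=0.101: each vertex is (1-t)·p0[i] + t·p1[i].
  v1: (1-0.101)·(2.98,2.12) + 0.101·(5.16,2.93) = (3.2002,2.2018)
  v2: (1-0.101)·(1.3,3.19) + 0.101·(1.25,5.15) = (1.2950,3.3880)
  v3: (1-0.101)·(-2.15,2.97) + 0.101·(-4.04,1.39) = (-2.3409,2.8104)
  v4: (1-0.101)·(-2.4,-0.31) + 0.101·(-8.59,-2.83) = (-3.0252,-0.5645)
  v5: (1-0.101)·(-1.8,-3.95) + 0.101·(-4.08,-7.27) = (-2.0303,-4.2853)
  v6: (1-0.101)·(1.16,-3.58) + 0.101·(0.34,-8.04) = (1.0772,-4.0305)
  v7: (1-0.101)·(2.85,-3.23) + 0.101·(3.64,-7.91) = (2.9298,-3.7027)
  v8: (1-0.101)·(3.23,-1.31) + 0.101·(5.23,-4.7) = (3.4320,-1.6524)
Perimeter = Σ |v_{i+1} − v_i|:
  edge 1→2: √(-1.9052² + 1.1862²) = 2.2443 (running 2.2443)
  edge 2→3: √(-3.6358² + -0.5775²) = 3.6814 (running 5.9257)
  edge 3→4: √(-0.6843² + -3.3749²) = 3.4436 (running 9.3693)
  edge 4→5: √(0.9949² + -3.7208²) = 3.8515 (running 13.2209)
  edge 5→6: √(3.1075² + 0.2549²) = 3.1179 (running 16.3387)
  edge 6→7: √(1.8526² + 0.3278²) = 1.8814 (running 18.2201)
  edge 7→8: √(0.5022² + 2.0503²) = 2.1109 (running 20.3310)
  edge 8→1: √(-0.2318² + 3.8542²) = 3.8612 (running 24.1922)
Perimeter = 24.1922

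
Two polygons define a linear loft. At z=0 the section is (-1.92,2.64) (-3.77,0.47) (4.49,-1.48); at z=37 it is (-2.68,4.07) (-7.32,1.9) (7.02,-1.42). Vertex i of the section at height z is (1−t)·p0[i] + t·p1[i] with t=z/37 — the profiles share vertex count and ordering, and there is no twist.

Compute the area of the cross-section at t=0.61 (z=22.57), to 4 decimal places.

Area at t=0.61: 17.9334

Cross-section at t=0.61: each vertex is (1-t)·p0[i] + t·p1[i].
  v1: (1-0.61)·(-1.92,2.64) + 0.61·(-2.68,4.07) = (-2.3836,3.5123)
  v2: (1-0.61)·(-3.77,0.47) + 0.61·(-7.32,1.9) = (-5.9355,1.3423)
  v3: (1-0.61)·(4.49,-1.48) + 0.61·(7.02,-1.42) = (6.0333,-1.4434)
Shoelace sum Σ(x_i·y_{i+1} − x_{i+1}·y_i):
  i=1: -2.3836·1.3423 − -5.9355·3.5123 = +17.6478 (running +17.6478)
  i=2: -5.9355·-1.4434 − 6.0333·1.3423 = +0.4688 (running +18.1166)
  i=3: 6.0333·3.5123 − -2.3836·-1.4434 = +17.7503 (running +35.8668)
Area = |Σ|/2 = |35.8668|/2 = 17.9334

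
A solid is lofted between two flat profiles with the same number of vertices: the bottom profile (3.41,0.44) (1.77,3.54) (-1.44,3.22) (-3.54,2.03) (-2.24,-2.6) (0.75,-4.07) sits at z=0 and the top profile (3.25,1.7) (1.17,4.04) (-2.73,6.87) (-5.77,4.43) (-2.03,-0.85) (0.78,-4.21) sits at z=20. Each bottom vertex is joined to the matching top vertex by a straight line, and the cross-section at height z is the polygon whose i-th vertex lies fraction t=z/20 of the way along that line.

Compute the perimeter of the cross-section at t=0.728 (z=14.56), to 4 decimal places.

Cross-section at t=0.728: each vertex is (1-t)·p0[i] + t·p1[i].
  v1: (1-0.728)·(3.41,0.44) + 0.728·(3.25,1.7) = (3.2935,1.3573)
  v2: (1-0.728)·(1.77,3.54) + 0.728·(1.17,4.04) = (1.3332,3.9040)
  v3: (1-0.728)·(-1.44,3.22) + 0.728·(-2.73,6.87) = (-2.3791,5.8772)
  v4: (1-0.728)·(-3.54,2.03) + 0.728·(-5.77,4.43) = (-5.1634,3.7772)
  v5: (1-0.728)·(-2.24,-2.6) + 0.728·(-2.03,-0.85) = (-2.0871,-1.3260)
  v6: (1-0.728)·(0.75,-4.07) + 0.728·(0.78,-4.21) = (0.7718,-4.1719)
Perimeter = Σ |v_{i+1} − v_i|:
  edge 1→2: √(-1.9603² + 2.5467²) = 3.2138 (running 3.2138)
  edge 2→3: √(-3.7123² + 1.9732²) = 4.2041 (running 7.4180)
  edge 3→4: √(-2.7843² + -2.1000²) = 3.4875 (running 10.9054)
  edge 4→5: √(3.0763² + -5.1032²) = 5.9587 (running 16.8642)
  edge 5→6: √(2.8590² + -2.8459²) = 4.0340 (running 20.8981)
  edge 6→1: √(2.5217² + 5.5292²) = 6.0771 (running 26.9752)
Perimeter = 26.9752

Perimeter at t=0.728: 26.9752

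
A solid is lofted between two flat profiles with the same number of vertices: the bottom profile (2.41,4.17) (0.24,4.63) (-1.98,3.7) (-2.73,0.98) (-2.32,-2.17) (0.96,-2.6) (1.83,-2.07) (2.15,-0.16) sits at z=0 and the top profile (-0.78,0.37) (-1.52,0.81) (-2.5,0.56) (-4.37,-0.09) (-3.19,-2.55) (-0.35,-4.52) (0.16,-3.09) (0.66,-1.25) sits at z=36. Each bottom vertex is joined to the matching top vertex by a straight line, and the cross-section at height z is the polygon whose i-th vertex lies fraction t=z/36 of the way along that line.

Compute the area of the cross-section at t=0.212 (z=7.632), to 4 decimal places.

Area at t=0.212: 26.8194

Cross-section at t=0.212: each vertex is (1-t)·p0[i] + t·p1[i].
  v1: (1-0.212)·(2.41,4.17) + 0.212·(-0.78,0.37) = (1.7337,3.3644)
  v2: (1-0.212)·(0.24,4.63) + 0.212·(-1.52,0.81) = (-0.1331,3.8202)
  v3: (1-0.212)·(-1.98,3.7) + 0.212·(-2.5,0.56) = (-2.0902,3.0343)
  v4: (1-0.212)·(-2.73,0.98) + 0.212·(-4.37,-0.09) = (-3.0777,0.7532)
  v5: (1-0.212)·(-2.32,-2.17) + 0.212·(-3.19,-2.55) = (-2.5044,-2.2506)
  v6: (1-0.212)·(0.96,-2.6) + 0.212·(-0.35,-4.52) = (0.6823,-3.0070)
  v7: (1-0.212)·(1.83,-2.07) + 0.212·(0.16,-3.09) = (1.4760,-2.2862)
  v8: (1-0.212)·(2.15,-0.16) + 0.212·(0.66,-1.25) = (1.8341,-0.3911)
Shoelace sum Σ(x_i·y_{i+1} − x_{i+1}·y_i):
  i=1: 1.7337·3.8202 − -0.1331·3.3644 = +7.0710 (running +7.0710)
  i=2: -0.1331·3.0343 − -2.0902·3.8202 = +7.5811 (running +14.6521)
  i=3: -2.0902·0.7532 − -3.0777·3.0343 = +7.7644 (running +22.4165)
  i=4: -3.0777·-2.2506 − -2.5044·0.7532 = +8.8127 (running +31.2292)
  i=5: -2.5044·-3.0070 − 0.6823·-2.2506 = +9.0665 (running +40.2957)
  i=6: 0.6823·-2.2862 − 1.4760·-3.0070 = +2.8784 (running +43.1741)
  i=7: 1.4760·-0.3911 − 1.8341·-2.2862 = +3.6160 (running +46.7901)
  i=8: 1.8341·3.3644 − 1.7337·-0.3911 = +6.8487 (running +53.6388)
Area = |Σ|/2 = |53.6388|/2 = 26.8194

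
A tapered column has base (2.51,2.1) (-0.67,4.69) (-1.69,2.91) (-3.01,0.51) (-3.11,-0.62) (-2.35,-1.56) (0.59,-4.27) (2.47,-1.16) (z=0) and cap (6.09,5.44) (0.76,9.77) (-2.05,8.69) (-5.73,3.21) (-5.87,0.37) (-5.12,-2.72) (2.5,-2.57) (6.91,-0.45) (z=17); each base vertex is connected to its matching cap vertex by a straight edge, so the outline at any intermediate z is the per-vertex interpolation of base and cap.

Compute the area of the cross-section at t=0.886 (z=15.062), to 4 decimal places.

Area at t=0.886: 105.7919

Cross-section at t=0.886: each vertex is (1-t)·p0[i] + t·p1[i].
  v1: (1-0.886)·(2.51,2.1) + 0.886·(6.09,5.44) = (5.6819,5.0592)
  v2: (1-0.886)·(-0.67,4.69) + 0.886·(0.76,9.77) = (0.5970,9.1909)
  v3: (1-0.886)·(-1.69,2.91) + 0.886·(-2.05,8.69) = (-2.0090,8.0311)
  v4: (1-0.886)·(-3.01,0.51) + 0.886·(-5.73,3.21) = (-5.4199,2.9022)
  v5: (1-0.886)·(-3.11,-0.62) + 0.886·(-5.87,0.37) = (-5.5554,0.2571)
  v6: (1-0.886)·(-2.35,-1.56) + 0.886·(-5.12,-2.72) = (-4.8042,-2.5878)
  v7: (1-0.886)·(0.59,-4.27) + 0.886·(2.5,-2.57) = (2.2823,-2.7638)
  v8: (1-0.886)·(2.47,-1.16) + 0.886·(6.91,-0.45) = (6.4038,-0.5309)
Shoelace sum Σ(x_i·y_{i+1} − x_{i+1}·y_i):
  i=1: 5.6819·9.1909 − 0.5970·5.0592 = +49.2012 (running +49.2012)
  i=2: 0.5970·8.0311 − -2.0090·9.1909 = +23.2585 (running +72.4597)
  i=3: -2.0090·2.9022 − -5.4199·8.0311 = +37.6974 (running +110.1571)
  i=4: -5.4199·0.2571 − -5.5554·2.9022 = +14.7291 (running +124.8862)
  i=5: -5.5554·-2.5878 − -4.8042·0.2571 = +15.6113 (running +140.4975)
  i=6: -4.8042·-2.7638 − 2.2823·-2.5878 = +19.1838 (running +159.6814)
  i=7: 2.2823·-0.5309 − 6.4038·-2.7638 = +16.4872 (running +176.1685)
  i=8: 6.4038·5.0592 − 5.6819·-0.5309 = +35.4153 (running +211.5838)
Area = |Σ|/2 = |211.5838|/2 = 105.7919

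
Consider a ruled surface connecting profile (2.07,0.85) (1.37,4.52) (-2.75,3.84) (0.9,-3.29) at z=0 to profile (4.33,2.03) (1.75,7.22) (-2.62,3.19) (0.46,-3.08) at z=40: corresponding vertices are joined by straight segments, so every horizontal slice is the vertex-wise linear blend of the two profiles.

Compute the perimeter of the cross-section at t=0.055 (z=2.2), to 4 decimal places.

Cross-section at t=0.055: each vertex is (1-t)·p0[i] + t·p1[i].
  v1: (1-0.055)·(2.07,0.85) + 0.055·(4.33,2.03) = (2.1943,0.9149)
  v2: (1-0.055)·(1.37,4.52) + 0.055·(1.75,7.22) = (1.3909,4.6685)
  v3: (1-0.055)·(-2.75,3.84) + 0.055·(-2.62,3.19) = (-2.7428,3.8042)
  v4: (1-0.055)·(0.9,-3.29) + 0.055·(0.46,-3.08) = (0.8758,-3.2784)
Perimeter = Σ |v_{i+1} − v_i|:
  edge 1→2: √(-0.8034² + 3.7536²) = 3.8386 (running 3.8386)
  edge 2→3: √(-4.1338² + -0.8642²) = 4.2231 (running 8.0617)
  edge 3→4: √(3.6186² + -7.0827²) = 7.9536 (running 16.0153)
  edge 4→1: √(1.3185² + 4.1933²) = 4.3958 (running 20.4111)
Perimeter = 20.4111

Perimeter at t=0.055: 20.4111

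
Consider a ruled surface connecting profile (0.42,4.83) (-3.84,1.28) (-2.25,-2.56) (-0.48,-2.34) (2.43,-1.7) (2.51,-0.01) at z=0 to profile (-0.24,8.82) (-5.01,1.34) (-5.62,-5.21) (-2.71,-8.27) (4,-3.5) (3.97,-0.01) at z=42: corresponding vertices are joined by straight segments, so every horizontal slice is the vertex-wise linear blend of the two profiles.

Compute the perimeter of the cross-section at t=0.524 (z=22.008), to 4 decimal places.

Perimeter at t=0.524: 31.2026

Cross-section at t=0.524: each vertex is (1-t)·p0[i] + t·p1[i].
  v1: (1-0.524)·(0.42,4.83) + 0.524·(-0.24,8.82) = (0.0742,6.9208)
  v2: (1-0.524)·(-3.84,1.28) + 0.524·(-5.01,1.34) = (-4.4531,1.3114)
  v3: (1-0.524)·(-2.25,-2.56) + 0.524·(-5.62,-5.21) = (-4.0159,-3.9486)
  v4: (1-0.524)·(-0.48,-2.34) + 0.524·(-2.71,-8.27) = (-1.6485,-5.4473)
  v5: (1-0.524)·(2.43,-1.7) + 0.524·(4,-3.5) = (3.2527,-2.6432)
  v6: (1-0.524)·(2.51,-0.01) + 0.524·(3.97,-0.01) = (3.2750,-0.0100)
Perimeter = Σ |v_{i+1} − v_i|:
  edge 1→2: √(-4.5272² + -5.6093²) = 7.2084 (running 7.2084)
  edge 2→3: √(0.4372² + -5.2600²) = 5.2782 (running 12.4865)
  edge 3→4: √(2.3674² + -1.4987²) = 2.8019 (running 15.2884)
  edge 4→5: √(4.9012² + 2.8041²) = 5.6467 (running 20.9351)
  edge 5→6: √(0.0224² + 2.6332²) = 2.6333 (running 23.5684)
  edge 6→1: √(-3.2009² + 6.9308²) = 7.6342 (running 31.2026)
Perimeter = 31.2026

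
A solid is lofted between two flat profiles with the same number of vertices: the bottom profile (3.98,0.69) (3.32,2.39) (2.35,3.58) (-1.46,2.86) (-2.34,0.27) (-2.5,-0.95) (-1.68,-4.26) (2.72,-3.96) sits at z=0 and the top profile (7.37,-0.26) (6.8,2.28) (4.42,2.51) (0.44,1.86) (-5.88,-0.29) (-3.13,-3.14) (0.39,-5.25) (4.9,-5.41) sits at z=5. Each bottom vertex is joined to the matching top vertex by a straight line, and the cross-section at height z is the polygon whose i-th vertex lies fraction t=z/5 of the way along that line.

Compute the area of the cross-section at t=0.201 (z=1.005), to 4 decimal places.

Area at t=0.201: 45.1973

Cross-section at t=0.201: each vertex is (1-t)·p0[i] + t·p1[i].
  v1: (1-0.201)·(3.98,0.69) + 0.201·(7.37,-0.26) = (4.6614,0.4990)
  v2: (1-0.201)·(3.32,2.39) + 0.201·(6.8,2.28) = (4.0195,2.3679)
  v3: (1-0.201)·(2.35,3.58) + 0.201·(4.42,2.51) = (2.7661,3.3649)
  v4: (1-0.201)·(-1.46,2.86) + 0.201·(0.44,1.86) = (-1.0781,2.6590)
  v5: (1-0.201)·(-2.34,0.27) + 0.201·(-5.88,-0.29) = (-3.0515,0.1574)
  v6: (1-0.201)·(-2.5,-0.95) + 0.201·(-3.13,-3.14) = (-2.6266,-1.3902)
  v7: (1-0.201)·(-1.68,-4.26) + 0.201·(0.39,-5.25) = (-1.2639,-4.4590)
  v8: (1-0.201)·(2.72,-3.96) + 0.201·(4.9,-5.41) = (3.1582,-4.2514)
Shoelace sum Σ(x_i·y_{i+1} − x_{i+1}·y_i):
  i=1: 4.6614·2.3679 − 4.0195·0.4990 = +9.0317 (running +9.0317)
  i=2: 4.0195·3.3649 − 2.7661·2.3679 = +6.9755 (running +16.0073)
  i=3: 2.7661·2.6590 − -1.0781·3.3649 = +10.9827 (running +26.9900)
  i=4: -1.0781·0.1574 − -3.0515·2.6590 = +7.9443 (running +34.9343)
  i=5: -3.0515·-1.3902 − -2.6266·0.1574 = +4.6558 (running +39.5900)
  i=6: -2.6266·-4.4590 − -1.2639·-1.3902 = +9.9550 (running +49.5450)
  i=7: -1.2639·-4.2514 − 3.1582·-4.4590 = +19.4558 (running +69.0009)
  i=8: 3.1582·0.4990 − 4.6614·-4.2514 = +21.3938 (running +90.3946)
Area = |Σ|/2 = |90.3946|/2 = 45.1973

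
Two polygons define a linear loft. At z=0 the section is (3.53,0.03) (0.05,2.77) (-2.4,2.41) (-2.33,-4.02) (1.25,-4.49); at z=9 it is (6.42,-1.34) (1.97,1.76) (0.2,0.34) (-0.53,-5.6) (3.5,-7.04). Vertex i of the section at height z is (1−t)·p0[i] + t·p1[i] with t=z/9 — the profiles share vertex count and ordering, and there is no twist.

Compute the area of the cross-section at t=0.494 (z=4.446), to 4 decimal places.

Area at t=0.494: 34.8883

Cross-section at t=0.494: each vertex is (1-t)·p0[i] + t·p1[i].
  v1: (1-0.494)·(3.53,0.03) + 0.494·(6.42,-1.34) = (4.9577,-0.6468)
  v2: (1-0.494)·(0.05,2.77) + 0.494·(1.97,1.76) = (0.9985,2.2711)
  v3: (1-0.494)·(-2.4,2.41) + 0.494·(0.2,0.34) = (-1.1156,1.3874)
  v4: (1-0.494)·(-2.33,-4.02) + 0.494·(-0.53,-5.6) = (-1.4408,-4.8005)
  v5: (1-0.494)·(1.25,-4.49) + 0.494·(3.5,-7.04) = (2.3615,-5.7497)
Shoelace sum Σ(x_i·y_{i+1} − x_{i+1}·y_i):
  i=1: 4.9577·2.2711 − 0.9985·-0.6468 = +11.9049 (running +11.9049)
  i=2: 0.9985·1.3874 − -1.1156·2.2711 = +3.9189 (running +15.8238)
  i=3: -1.1156·-4.8005 − -1.4408·1.3874 = +7.3545 (running +23.1783)
  i=4: -1.4408·-5.7497 − 2.3615·-4.8005 = +19.6206 (running +42.7989)
  i=5: 2.3615·-0.6468 − 4.9577·-5.7497 = +26.9777 (running +69.7766)
Area = |Σ|/2 = |69.7766|/2 = 34.8883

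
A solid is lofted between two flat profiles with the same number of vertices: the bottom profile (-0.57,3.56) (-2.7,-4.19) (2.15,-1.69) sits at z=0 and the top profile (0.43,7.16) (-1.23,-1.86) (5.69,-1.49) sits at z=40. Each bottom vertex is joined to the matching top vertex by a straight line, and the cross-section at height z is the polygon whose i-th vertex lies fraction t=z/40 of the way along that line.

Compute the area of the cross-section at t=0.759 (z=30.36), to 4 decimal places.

Area at t=0.759: 27.1934

Cross-section at t=0.759: each vertex is (1-t)·p0[i] + t·p1[i].
  v1: (1-0.759)·(-0.57,3.56) + 0.759·(0.43,7.16) = (0.1890,6.2924)
  v2: (1-0.759)·(-2.7,-4.19) + 0.759·(-1.23,-1.86) = (-1.5843,-2.4215)
  v3: (1-0.759)·(2.15,-1.69) + 0.759·(5.69,-1.49) = (4.8369,-1.5382)
Shoelace sum Σ(x_i·y_{i+1} − x_{i+1}·y_i):
  i=1: 0.1890·-2.4215 − -1.5843·6.2924 = +9.5112 (running +9.5112)
  i=2: -1.5843·-1.5382 − 4.8369·-2.4215 = +14.1495 (running +23.6607)
  i=3: 4.8369·6.2924 − 0.1890·-1.5382 = +30.7262 (running +54.3869)
Area = |Σ|/2 = |54.3869|/2 = 27.1934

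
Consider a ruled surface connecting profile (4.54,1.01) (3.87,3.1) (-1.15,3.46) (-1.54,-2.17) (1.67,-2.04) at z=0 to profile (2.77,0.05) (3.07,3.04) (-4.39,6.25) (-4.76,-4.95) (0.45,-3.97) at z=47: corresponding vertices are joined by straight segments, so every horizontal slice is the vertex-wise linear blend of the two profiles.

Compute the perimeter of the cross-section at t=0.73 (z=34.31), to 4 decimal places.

Cross-section at t=0.73: each vertex is (1-t)·p0[i] + t·p1[i].
  v1: (1-0.73)·(4.54,1.01) + 0.73·(2.77,0.05) = (3.2479,0.3092)
  v2: (1-0.73)·(3.87,3.1) + 0.73·(3.07,3.04) = (3.2860,3.0562)
  v3: (1-0.73)·(-1.15,3.46) + 0.73·(-4.39,6.25) = (-3.5152,5.4967)
  v4: (1-0.73)·(-1.54,-2.17) + 0.73·(-4.76,-4.95) = (-3.8906,-4.1994)
  v5: (1-0.73)·(1.67,-2.04) + 0.73·(0.45,-3.97) = (0.7794,-3.4489)
Perimeter = Σ |v_{i+1} − v_i|:
  edge 1→2: √(0.0381² + 2.7470²) = 2.7473 (running 2.7473)
  edge 2→3: √(-6.8012² + 2.4405²) = 7.2258 (running 9.9731)
  edge 3→4: √(-0.3754² + -9.6961²) = 9.7034 (running 19.6764)
  edge 4→5: √(4.6700² + 0.7505²) = 4.7299 (running 24.4064)
  edge 5→1: √(2.4685² + 3.7581²) = 4.4963 (running 28.9027)
Perimeter = 28.9027

Perimeter at t=0.73: 28.9027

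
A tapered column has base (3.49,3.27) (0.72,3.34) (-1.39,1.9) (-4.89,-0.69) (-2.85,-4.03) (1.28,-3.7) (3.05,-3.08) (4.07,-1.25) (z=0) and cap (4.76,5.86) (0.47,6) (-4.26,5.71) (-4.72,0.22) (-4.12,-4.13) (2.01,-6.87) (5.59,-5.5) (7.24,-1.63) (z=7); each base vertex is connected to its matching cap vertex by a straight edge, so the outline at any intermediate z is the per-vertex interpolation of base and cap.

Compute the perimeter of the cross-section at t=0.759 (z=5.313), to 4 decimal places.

Cross-section at t=0.759: each vertex is (1-t)·p0[i] + t·p1[i].
  v1: (1-0.759)·(3.49,3.27) + 0.759·(4.76,5.86) = (4.4539,5.2358)
  v2: (1-0.759)·(0.72,3.34) + 0.759·(0.47,6) = (0.5302,5.3589)
  v3: (1-0.759)·(-1.39,1.9) + 0.759·(-4.26,5.71) = (-3.5683,4.7918)
  v4: (1-0.759)·(-4.89,-0.69) + 0.759·(-4.72,0.22) = (-4.7610,0.0007)
  v5: (1-0.759)·(-2.85,-4.03) + 0.759·(-4.12,-4.13) = (-3.8139,-4.1059)
  v6: (1-0.759)·(1.28,-3.7) + 0.759·(2.01,-6.87) = (1.8341,-6.1060)
  v7: (1-0.759)·(3.05,-3.08) + 0.759·(5.59,-5.5) = (4.9779,-4.9168)
  v8: (1-0.759)·(4.07,-1.25) + 0.759·(7.24,-1.63) = (6.4760,-1.5384)
Perimeter = Σ |v_{i+1} − v_i|:
  edge 1→2: √(-3.9237² + 0.1231²) = 3.9256 (running 3.9256)
  edge 2→3: √(-4.0986² + -0.5671²) = 4.1376 (running 8.0632)
  edge 3→4: √(-1.1926² + -4.7911²) = 4.9373 (running 13.0006)
  edge 4→5: √(0.9470² + -4.1066²) = 4.2144 (running 17.2149)
  edge 5→6: √(5.6480² + -2.0001²) = 5.9917 (running 23.2066)
  edge 6→7: √(3.1438² + 1.1893²) = 3.3612 (running 26.5678)
  edge 7→8: √(1.4982² + 3.3784²) = 3.6957 (running 30.2635)
  edge 8→1: √(-2.0221² + 6.7742²) = 7.0696 (running 37.3331)
Perimeter = 37.3331

Perimeter at t=0.759: 37.3331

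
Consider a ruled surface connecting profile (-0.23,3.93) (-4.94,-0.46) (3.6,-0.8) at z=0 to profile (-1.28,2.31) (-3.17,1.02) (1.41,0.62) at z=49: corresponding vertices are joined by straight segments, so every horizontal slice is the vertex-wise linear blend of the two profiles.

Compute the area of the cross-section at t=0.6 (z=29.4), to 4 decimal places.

Cross-section at t=0.6: each vertex is (1-t)·p0[i] + t·p1[i].
  v1: (1-0.6)·(-0.23,3.93) + 0.6·(-1.28,2.31) = (-0.8600,2.9580)
  v2: (1-0.6)·(-4.94,-0.46) + 0.6·(-3.17,1.02) = (-3.8780,0.4280)
  v3: (1-0.6)·(3.6,-0.8) + 0.6·(1.41,0.62) = (2.2860,0.0520)
Shoelace sum Σ(x_i·y_{i+1} − x_{i+1}·y_i):
  i=1: -0.8600·0.4280 − -3.8780·2.9580 = +11.1030 (running +11.1030)
  i=2: -3.8780·0.0520 − 2.2860·0.4280 = -1.1801 (running +9.9230)
  i=3: 2.2860·2.9580 − -0.8600·0.0520 = +6.8067 (running +16.7297)
Area = |Σ|/2 = |16.7297|/2 = 8.3648

Area at t=0.6: 8.3648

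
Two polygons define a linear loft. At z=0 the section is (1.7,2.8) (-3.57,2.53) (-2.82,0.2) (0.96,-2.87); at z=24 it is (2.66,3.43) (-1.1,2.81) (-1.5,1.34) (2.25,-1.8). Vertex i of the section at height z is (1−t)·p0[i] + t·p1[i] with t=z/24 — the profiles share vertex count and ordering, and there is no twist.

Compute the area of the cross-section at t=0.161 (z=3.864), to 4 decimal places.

Cross-section at t=0.161: each vertex is (1-t)·p0[i] + t·p1[i].
  v1: (1-0.161)·(1.7,2.8) + 0.161·(2.66,3.43) = (1.8546,2.9014)
  v2: (1-0.161)·(-3.57,2.53) + 0.161·(-1.1,2.81) = (-3.1723,2.5751)
  v3: (1-0.161)·(-2.82,0.2) + 0.161·(-1.5,1.34) = (-2.6075,0.3835)
  v4: (1-0.161)·(0.96,-2.87) + 0.161·(2.25,-1.8) = (1.1677,-2.6977)
Shoelace sum Σ(x_i·y_{i+1} − x_{i+1}·y_i):
  i=1: 1.8546·2.5751 − -3.1723·2.9014 = +13.9799 (running +13.9799)
  i=2: -3.1723·0.3835 − -2.6075·2.5751 = +5.4978 (running +19.4777)
  i=3: -2.6075·-2.6977 − 1.1677·0.3835 = +6.5864 (running +26.0641)
  i=4: 1.1677·2.9014 − 1.8546·-2.6977 = +8.3911 (running +34.4552)
Area = |Σ|/2 = |34.4552|/2 = 17.2276

Area at t=0.161: 17.2276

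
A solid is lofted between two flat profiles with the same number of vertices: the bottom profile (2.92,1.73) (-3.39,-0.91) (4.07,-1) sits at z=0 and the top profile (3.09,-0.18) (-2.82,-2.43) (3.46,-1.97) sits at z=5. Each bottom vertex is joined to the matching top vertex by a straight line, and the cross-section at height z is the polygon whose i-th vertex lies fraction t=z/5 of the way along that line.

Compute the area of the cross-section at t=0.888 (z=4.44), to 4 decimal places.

Area at t=0.888: 6.1675

Cross-section at t=0.888: each vertex is (1-t)·p0[i] + t·p1[i].
  v1: (1-0.888)·(2.92,1.73) + 0.888·(3.09,-0.18) = (3.0710,0.0339)
  v2: (1-0.888)·(-3.39,-0.91) + 0.888·(-2.82,-2.43) = (-2.8838,-2.2598)
  v3: (1-0.888)·(4.07,-1) + 0.888·(3.46,-1.97) = (3.5283,-1.8614)
Shoelace sum Σ(x_i·y_{i+1} − x_{i+1}·y_i):
  i=1: 3.0710·-2.2598 − -2.8838·0.0339 = -6.8418 (running -6.8418)
  i=2: -2.8838·-1.8614 − 3.5283·-2.2598 = +13.3410 (running +6.4992)
  i=3: 3.5283·0.0339 − 3.0710·-1.8614 = +5.8358 (running +12.3351)
Area = |Σ|/2 = |12.3351|/2 = 6.1675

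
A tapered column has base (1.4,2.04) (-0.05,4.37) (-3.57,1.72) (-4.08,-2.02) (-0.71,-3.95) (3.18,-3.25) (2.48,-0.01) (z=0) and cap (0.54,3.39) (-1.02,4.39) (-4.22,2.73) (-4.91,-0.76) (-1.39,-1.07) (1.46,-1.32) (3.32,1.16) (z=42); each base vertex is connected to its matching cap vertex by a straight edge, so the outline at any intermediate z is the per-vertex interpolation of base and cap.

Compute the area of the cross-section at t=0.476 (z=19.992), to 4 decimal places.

Cross-section at t=0.476: each vertex is (1-t)·p0[i] + t·p1[i].
  v1: (1-0.476)·(1.4,2.04) + 0.476·(0.54,3.39) = (0.9906,2.6826)
  v2: (1-0.476)·(-0.05,4.37) + 0.476·(-1.02,4.39) = (-0.5117,4.3795)
  v3: (1-0.476)·(-3.57,1.72) + 0.476·(-4.22,2.73) = (-3.8794,2.2008)
  v4: (1-0.476)·(-4.08,-2.02) + 0.476·(-4.91,-0.76) = (-4.4751,-1.4202)
  v5: (1-0.476)·(-0.71,-3.95) + 0.476·(-1.39,-1.07) = (-1.0337,-2.5791)
  v6: (1-0.476)·(3.18,-3.25) + 0.476·(1.46,-1.32) = (2.3613,-2.3313)
  v7: (1-0.476)·(2.48,-0.01) + 0.476·(3.32,1.16) = (2.8798,0.5469)
Shoelace sum Σ(x_i·y_{i+1} − x_{i+1}·y_i):
  i=1: 0.9906·4.3795 − -0.5117·2.6826 = +5.7113 (running +5.7113)
  i=2: -0.5117·2.2008 − -3.8794·4.3795 = +15.8637 (running +21.5750)
  i=3: -3.8794·-1.4202 − -4.4751·2.2008 = +15.3583 (running +36.9333)
  i=4: -4.4751·-2.5791 − -1.0337·-1.4202 = +10.0737 (running +47.0070)
  i=5: -1.0337·-2.3313 − 2.3613·-2.5791 = +8.4999 (running +55.5068)
  i=6: 2.3613·0.5469 − 2.8798·-2.3313 = +8.0053 (running +63.5121)
  i=7: 2.8798·2.6826 − 0.9906·0.5469 = +7.1837 (running +70.6957)
Area = |Σ|/2 = |70.6957|/2 = 35.3479

Area at t=0.476: 35.3479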